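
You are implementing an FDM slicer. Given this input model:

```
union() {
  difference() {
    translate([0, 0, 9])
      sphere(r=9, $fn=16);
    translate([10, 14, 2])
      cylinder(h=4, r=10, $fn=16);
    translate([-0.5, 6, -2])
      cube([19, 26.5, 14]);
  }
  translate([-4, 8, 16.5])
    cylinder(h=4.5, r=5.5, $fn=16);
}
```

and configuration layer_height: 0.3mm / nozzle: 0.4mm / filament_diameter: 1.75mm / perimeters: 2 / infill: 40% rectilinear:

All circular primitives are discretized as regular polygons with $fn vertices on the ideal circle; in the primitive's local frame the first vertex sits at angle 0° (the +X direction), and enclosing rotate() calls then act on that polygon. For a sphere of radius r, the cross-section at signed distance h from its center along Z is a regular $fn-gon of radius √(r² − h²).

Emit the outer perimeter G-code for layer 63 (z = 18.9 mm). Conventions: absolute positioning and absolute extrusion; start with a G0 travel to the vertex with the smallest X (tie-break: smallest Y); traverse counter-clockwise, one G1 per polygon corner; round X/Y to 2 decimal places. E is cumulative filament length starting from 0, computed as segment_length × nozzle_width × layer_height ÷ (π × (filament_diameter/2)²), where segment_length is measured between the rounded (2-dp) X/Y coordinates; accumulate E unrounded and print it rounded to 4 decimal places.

G0 X-9.50 Y8.00 Z18.90
G1 X-9.08 Y5.90 E0.1068
G1 X-7.89 Y4.11 E0.2141
G1 X-6.10 Y2.92 E0.3213
G1 X-4.00 Y2.50 E0.4282
G1 X-1.90 Y2.92 E0.5350
G1 X-0.11 Y4.11 E0.6422
G1 X1.08 Y5.90 E0.7495
G1 X1.50 Y8.00 E0.8563
G1 X1.08 Y10.10 E0.9632
G1 X-0.11 Y11.89 E1.0704
G1 X-1.90 Y13.08 E1.1776
G1 X-4.00 Y13.50 E1.2845
G1 X-6.10 Y13.08 E1.3913
G1 X-7.89 Y11.89 E1.4986
G1 X-9.08 Y10.10 E1.6058
G1 X-9.50 Y8.00 E1.7127

At z = 18.9 mm: the sphere is absent (|z−center|=9.900 > r=9); the cylinder at (10, 14) does not reach this height (z outside [2, 6]); the cube at (-0.5, 6) is not intersected at this z (z outside [-2, 12]); After the difference (first − rest): the first operand is absent here, so nothing remains; the r=5.5 cylinder at (-4, 8) gives a regular 16-gon of circumradius 5.5 (constant along its height); Merging all regions: only the r=5.5 cylinder at (-4, 8) is present, so the union is just that shape — 1 connected region. The outline is a single polygon with 16 vertices. Extrusion per mm of travel: 0.4 × 0.3 / (π × 0.875²) = 0.049890. Accumulating E over each segment gives final E = 1.7127.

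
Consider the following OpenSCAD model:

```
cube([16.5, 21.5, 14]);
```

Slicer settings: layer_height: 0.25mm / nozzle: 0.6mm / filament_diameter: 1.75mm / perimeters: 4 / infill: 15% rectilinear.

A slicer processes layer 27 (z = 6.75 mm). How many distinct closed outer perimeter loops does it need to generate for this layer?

1

At z = 6.75 mm: the cube is present — its section is the full 16.5×21.5 rectangle. The result has 1 disconnected region.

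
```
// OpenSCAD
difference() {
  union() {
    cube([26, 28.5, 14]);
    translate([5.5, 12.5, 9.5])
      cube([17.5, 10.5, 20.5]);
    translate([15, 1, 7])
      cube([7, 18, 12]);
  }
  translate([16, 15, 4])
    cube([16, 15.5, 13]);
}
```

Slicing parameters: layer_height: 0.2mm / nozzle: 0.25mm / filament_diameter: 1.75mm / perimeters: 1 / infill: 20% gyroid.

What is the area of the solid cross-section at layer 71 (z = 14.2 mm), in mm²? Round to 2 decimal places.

208.25 mm²

At z = 14.2 mm: the cube does not reach this height (z outside [0, 14]); the cube at (5.5, 12.5) is present — its section is the full 17.5×10.5 rectangle (area 183.75 mm²); the cube at (15, 1) (footprint 7×18) is included at this height (area 126.00 mm²); Taking the union: the regions partially overlap — summed areas 309.75 mm² minus the doubly-counted overlap 45.50 mm² gives 264.25 mm² — area = 264.25 mm²; the cube at (16, 15) is present — its section is the full 16×15.5 rectangle (area 248.00 mm²); Subtracting the remaining from the first: starting from the result so far (264.25 mm²), the 16×15.5 cube at (16, 15) partially overlaps it — only the 56.00 mm² overlap (of its 248.00 mm²) is removed, clipping the outline — area = 208.25 mm². Overall, the cross-section is a single solid region. Net area = 208.25 mm².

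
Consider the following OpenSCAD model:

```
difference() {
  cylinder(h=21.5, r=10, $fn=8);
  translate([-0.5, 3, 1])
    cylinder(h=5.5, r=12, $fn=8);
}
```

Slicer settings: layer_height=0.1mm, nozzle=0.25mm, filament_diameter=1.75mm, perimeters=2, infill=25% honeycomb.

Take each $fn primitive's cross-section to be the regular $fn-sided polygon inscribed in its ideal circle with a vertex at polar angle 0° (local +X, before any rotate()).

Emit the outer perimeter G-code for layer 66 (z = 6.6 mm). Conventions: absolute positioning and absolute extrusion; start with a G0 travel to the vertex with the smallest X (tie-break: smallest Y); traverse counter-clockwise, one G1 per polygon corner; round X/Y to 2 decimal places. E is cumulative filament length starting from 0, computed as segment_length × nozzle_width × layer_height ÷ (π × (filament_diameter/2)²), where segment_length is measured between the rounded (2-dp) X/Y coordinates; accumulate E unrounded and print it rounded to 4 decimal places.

G0 X-10.00 Y0.00 Z6.60
G1 X-7.07 Y-7.07 E0.0795
G1 X0.00 Y-10.00 E0.1591
G1 X7.07 Y-7.07 E0.2386
G1 X10.00 Y0.00 E0.3182
G1 X7.07 Y7.07 E0.3977
G1 X0.00 Y10.00 E0.4773
G1 X-7.07 Y7.07 E0.5568
G1 X-10.00 Y0.00 E0.6364

At z = 6.6 mm: the cylinder: section is a regular 8-gon, circumradius r=10; the cylinder at (-0.5, 3) is absent (z outside [1, 6.5]); After the difference (first − rest): none of the subtracted shapes is present at this height, so the r=10 cylinder is unchanged — 1 connected region. The outline is a single polygon with 8 vertices. Extrusion per mm of travel: 0.25 × 0.1 / (π × 0.875²) = 0.010394. Accumulating E over each segment gives final E = 0.6364.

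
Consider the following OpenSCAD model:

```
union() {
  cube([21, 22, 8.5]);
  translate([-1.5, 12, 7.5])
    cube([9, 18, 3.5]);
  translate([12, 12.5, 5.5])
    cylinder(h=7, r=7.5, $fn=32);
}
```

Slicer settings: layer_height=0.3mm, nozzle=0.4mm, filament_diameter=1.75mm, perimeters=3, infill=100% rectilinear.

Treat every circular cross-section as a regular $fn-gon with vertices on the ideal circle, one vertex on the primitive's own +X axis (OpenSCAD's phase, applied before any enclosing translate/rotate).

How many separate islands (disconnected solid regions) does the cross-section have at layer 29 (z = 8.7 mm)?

At z = 8.7 mm: the cube is not intersected at this z (z outside [0, 8.5]); the 9×18 cube at (-1.5, 12) contributes its full rectangle; the r=7.5 cylinder at (12, 12.5) contributes a regular 32-gon of circumradius 7.5; Combining (union): the regions partially overlap (shared area 13.90 mm²), so overlapping operands fuse into one piece — 1 connected region. Overall, the cross-section is a single solid region. Island count = 1.

1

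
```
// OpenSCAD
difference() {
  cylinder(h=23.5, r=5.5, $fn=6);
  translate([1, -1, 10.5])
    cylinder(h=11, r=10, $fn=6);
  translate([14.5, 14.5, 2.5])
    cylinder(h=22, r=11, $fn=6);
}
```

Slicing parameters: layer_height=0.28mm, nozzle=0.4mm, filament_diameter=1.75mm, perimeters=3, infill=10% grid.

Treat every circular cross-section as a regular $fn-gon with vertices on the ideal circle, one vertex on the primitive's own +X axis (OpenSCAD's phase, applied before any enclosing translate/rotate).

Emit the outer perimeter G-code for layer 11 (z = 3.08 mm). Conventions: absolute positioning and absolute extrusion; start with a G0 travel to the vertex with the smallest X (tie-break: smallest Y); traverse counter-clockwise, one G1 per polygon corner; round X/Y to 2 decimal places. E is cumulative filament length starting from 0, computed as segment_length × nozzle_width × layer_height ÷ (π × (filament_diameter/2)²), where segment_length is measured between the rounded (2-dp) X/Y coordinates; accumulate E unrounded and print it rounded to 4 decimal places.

At z = 3.08 mm: the r=5.5 cylinder gives a regular 6-gon of circumradius 5.5 (constant along its height); the cylinder at (1, -1) does not reach this height (z outside [10.5, 21.5]); the cylinder at (14.5, 14.5): section is a regular 6-gon, circumradius r=11; Taking the first minus the rest: starting from the r=5.5 cylinder, the r=11 cylinder at (14.5, 14.5) misses the remaining region (no effect) — 1 connected region. The outline is a single polygon with 6 vertices. Extrusion per mm of travel: 0.4 × 0.28 / (π × 0.875²) = 0.046564. Accumulating E over each segment gives final E = 1.5361.

G0 X-5.50 Y0.00 Z3.08
G1 X-2.75 Y-4.76 E0.2560
G1 X2.75 Y-4.76 E0.5121
G1 X5.50 Y0.00 E0.7681
G1 X2.75 Y4.76 E1.0240
G1 X-2.75 Y4.76 E1.2801
G1 X-5.50 Y0.00 E1.5361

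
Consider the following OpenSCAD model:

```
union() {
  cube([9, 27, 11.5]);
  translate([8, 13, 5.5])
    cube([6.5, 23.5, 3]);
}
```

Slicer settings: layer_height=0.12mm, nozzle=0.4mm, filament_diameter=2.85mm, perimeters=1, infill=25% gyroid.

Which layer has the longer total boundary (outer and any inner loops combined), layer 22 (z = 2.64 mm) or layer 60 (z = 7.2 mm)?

layer 60 (z = 7.2 mm)

Layer 22 (z = 2.64): the 9×27 cube contributes its full rectangle (perimeter 72.00 mm); the cube at (8, 13) is not intersected at this z (z outside [5.5, 8.5]); Merging all regions: only the 9×27 cube is present, so the union is just that shape — boundary = 72.00 mm. So its perimeter = 72.00 mm. Layer 60 (z = 7.2): the cube (footprint 9×27) is included at this height (perimeter 72.00 mm); the cube at (8, 13) (footprint 6.5×23.5) is included at this height (perimeter 60.00 mm); Combining (union): the regions partially overlap (shared area 14.00 mm²), so the edge portions inside another operand are dropped and the merged outline is re-measured after clipping — boundary = 102.00 mm. So its perimeter = 102.00 mm. Layer 60 is larger (102.00 vs 72.00 mm).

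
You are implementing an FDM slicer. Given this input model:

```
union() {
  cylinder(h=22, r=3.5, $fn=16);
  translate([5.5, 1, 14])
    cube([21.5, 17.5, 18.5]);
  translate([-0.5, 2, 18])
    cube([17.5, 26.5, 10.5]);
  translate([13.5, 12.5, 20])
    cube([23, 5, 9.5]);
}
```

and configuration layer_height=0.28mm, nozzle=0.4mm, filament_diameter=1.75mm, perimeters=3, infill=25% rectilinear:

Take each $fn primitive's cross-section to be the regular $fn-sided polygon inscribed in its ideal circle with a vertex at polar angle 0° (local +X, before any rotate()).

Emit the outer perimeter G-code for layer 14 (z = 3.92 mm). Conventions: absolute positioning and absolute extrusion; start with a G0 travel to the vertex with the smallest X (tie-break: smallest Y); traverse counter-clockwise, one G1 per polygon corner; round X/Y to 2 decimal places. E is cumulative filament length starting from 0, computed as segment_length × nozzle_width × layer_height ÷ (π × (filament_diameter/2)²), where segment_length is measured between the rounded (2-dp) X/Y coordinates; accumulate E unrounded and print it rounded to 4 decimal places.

G0 X-3.50 Y0.00 Z3.92
G1 X-3.23 Y-1.34 E0.0637
G1 X-2.47 Y-2.47 E0.1271
G1 X-1.34 Y-3.23 E0.1905
G1 X0.00 Y-3.50 E0.2541
G1 X1.34 Y-3.23 E0.3178
G1 X2.47 Y-2.47 E0.3812
G1 X3.23 Y-1.34 E0.4446
G1 X3.50 Y0.00 E0.5082
G1 X3.23 Y1.34 E0.5719
G1 X2.47 Y2.47 E0.6353
G1 X1.34 Y3.23 E0.6987
G1 X0.00 Y3.50 E0.7624
G1 X-1.34 Y3.23 E0.8260
G1 X-2.47 Y2.47 E0.8894
G1 X-3.23 Y1.34 E0.9528
G1 X-3.50 Y0.00 E1.0165

At z = 3.92 mm: the cylinder: section is a regular 16-gon, circumradius r=3.5; the cube at (5.5, 1) is not intersected at this z (z outside [14, 32.5]); the cube at (-0.5, 2) is not intersected at this z (z outside [18, 28.5]); the cube at (13.5, 12.5) does not reach this height (z outside [20, 29.5]); Merging all regions: only the r=3.5 cylinder is present, so the union is just that shape — 1 connected region. The outline is a single polygon with 16 vertices. Extrusion per mm of travel: 0.4 × 0.28 / (π × 0.875²) = 0.046564. Accumulating E over each segment gives final E = 1.0165.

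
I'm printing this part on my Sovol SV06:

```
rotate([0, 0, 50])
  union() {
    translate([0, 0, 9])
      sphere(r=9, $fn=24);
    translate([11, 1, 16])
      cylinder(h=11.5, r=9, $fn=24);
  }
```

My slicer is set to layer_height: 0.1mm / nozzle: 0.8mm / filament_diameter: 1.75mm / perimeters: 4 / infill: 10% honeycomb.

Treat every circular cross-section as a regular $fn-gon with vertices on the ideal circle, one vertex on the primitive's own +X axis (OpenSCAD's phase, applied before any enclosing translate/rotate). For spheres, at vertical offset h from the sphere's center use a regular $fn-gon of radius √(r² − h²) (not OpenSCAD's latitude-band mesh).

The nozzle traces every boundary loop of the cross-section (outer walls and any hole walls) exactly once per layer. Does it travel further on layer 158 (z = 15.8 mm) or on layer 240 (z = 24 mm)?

Layer 158 (z = 15.8): the r=9 sphere contributes a regular 24-gon of circumradius √(9²−6.8²) = 5.896 (perimeter = 2·24·5.896·sin(180°/24) = 36.94 mm); the cylinder at (11, 1) does not reach this height (z outside [16, 27.5]); Merging all regions: only the r=9 sphere is present, so the union is just that shape — boundary = 36.94 mm; (whole slice rotated 50° about Z — lengths, areas and connectivity unchanged). So its perimeter = 36.94 mm. Layer 240 (z = 24): the sphere is absent (|z−center|=15.000 > r=9); the r=9 cylinder at (11, 1) gives a regular 24-gon of circumradius 9 (constant along its height) (perimeter = 2·24·9.000·sin(180°/24) = 56.39 mm); Combining (union): only the r=9 cylinder at (11, 1) is present, so the union is just that shape — boundary = 56.39 mm; (whole slice rotated 50° about Z — lengths, areas and connectivity unchanged). So its perimeter = 56.39 mm. Layer 240 is larger (56.39 vs 36.94 mm).

layer 240 (z = 24 mm)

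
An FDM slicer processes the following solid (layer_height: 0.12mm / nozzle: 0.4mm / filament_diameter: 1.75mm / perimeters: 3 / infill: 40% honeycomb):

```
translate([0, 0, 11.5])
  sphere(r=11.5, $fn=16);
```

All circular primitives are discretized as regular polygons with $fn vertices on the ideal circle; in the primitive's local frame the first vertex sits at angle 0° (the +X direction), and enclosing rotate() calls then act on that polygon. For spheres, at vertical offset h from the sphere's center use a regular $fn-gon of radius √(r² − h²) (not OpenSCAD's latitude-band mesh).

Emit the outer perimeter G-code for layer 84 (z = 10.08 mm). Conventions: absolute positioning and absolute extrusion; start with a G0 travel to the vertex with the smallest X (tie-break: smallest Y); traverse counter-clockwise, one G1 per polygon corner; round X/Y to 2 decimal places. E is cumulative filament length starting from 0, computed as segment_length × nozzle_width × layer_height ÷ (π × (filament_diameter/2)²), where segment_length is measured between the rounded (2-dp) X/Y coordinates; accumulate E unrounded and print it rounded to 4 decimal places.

At z = 10.08 mm: the r=11.5 sphere slices to a regular 16-gon of circumradius 11.412 (√(r²−h²) with h=1.42 from center). The outline is a single polygon with 16 vertices. Extrusion per mm of travel: 0.4 × 0.12 / (π × 0.875²) = 0.019956. Accumulating E over each segment gives final E = 1.4216.

G0 X-11.41 Y0.00 Z10.08
G1 X-10.54 Y-4.37 E0.0889
G1 X-8.07 Y-8.07 E0.1777
G1 X-4.37 Y-10.54 E0.2665
G1 X0.00 Y-11.41 E0.3554
G1 X4.37 Y-10.54 E0.4443
G1 X8.07 Y-8.07 E0.5331
G1 X10.54 Y-4.37 E0.6219
G1 X11.41 Y0.00 E0.7108
G1 X10.54 Y4.37 E0.7997
G1 X8.07 Y8.07 E0.8885
G1 X4.37 Y10.54 E0.9773
G1 X0.00 Y11.41 E1.0662
G1 X-4.37 Y10.54 E1.1551
G1 X-8.07 Y8.07 E1.2439
G1 X-10.54 Y4.37 E1.3327
G1 X-11.41 Y0.00 E1.4216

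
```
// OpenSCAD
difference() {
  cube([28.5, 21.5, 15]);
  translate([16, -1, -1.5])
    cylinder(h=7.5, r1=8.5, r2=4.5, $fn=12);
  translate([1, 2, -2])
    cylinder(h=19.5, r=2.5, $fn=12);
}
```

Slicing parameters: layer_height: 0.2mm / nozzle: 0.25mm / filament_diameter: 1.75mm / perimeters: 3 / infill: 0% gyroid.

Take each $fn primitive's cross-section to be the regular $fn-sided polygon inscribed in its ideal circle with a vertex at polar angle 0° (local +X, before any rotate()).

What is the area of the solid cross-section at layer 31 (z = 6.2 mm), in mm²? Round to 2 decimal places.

599.44 mm²

At z = 6.2 mm: the cube (footprint 28.5×21.5) is included at this height (area 612.75 mm²); the cone at (16, -1) is absent (z outside [-1.5, 6]); the r=2.5 cylinder at (1, 2) contributes a regular 12-gon of circumradius 2.5 (area = (12/2)·2.500²·sin(360°/12) = 18.75 mm²); Taking the first minus the rest: starting from the 28.5×21.5 cube (612.75 mm²), the r=2.5 cylinder at (1, 2) partially overlaps it — only the 13.31 mm² overlap (of its 18.75 mm²) is removed, clipping the outline — area = 599.44 mm². Overall, the cross-section is a single solid region. Net area = 599.44 mm².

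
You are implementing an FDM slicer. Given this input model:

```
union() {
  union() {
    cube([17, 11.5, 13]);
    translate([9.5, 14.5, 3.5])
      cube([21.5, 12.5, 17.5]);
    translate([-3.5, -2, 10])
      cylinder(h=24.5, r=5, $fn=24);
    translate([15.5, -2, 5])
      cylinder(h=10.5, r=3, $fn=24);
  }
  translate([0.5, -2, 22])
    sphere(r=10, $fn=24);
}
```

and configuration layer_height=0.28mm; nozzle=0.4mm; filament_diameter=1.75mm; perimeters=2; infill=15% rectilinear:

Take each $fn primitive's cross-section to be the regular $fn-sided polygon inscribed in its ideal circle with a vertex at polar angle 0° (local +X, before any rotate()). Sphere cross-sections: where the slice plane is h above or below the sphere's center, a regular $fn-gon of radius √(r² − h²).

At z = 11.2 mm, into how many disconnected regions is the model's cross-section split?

2

At z = 11.2 mm: the cube (footprint 17×11.5) is included at this height; the cube at (9.5, 14.5) (footprint 21.5×12.5) is included at this height; the r=5 cylinder at (-3.5, -2) gives a regular 24-gon of circumradius 5 (constant along its height); the r=3 cylinder at (15.5, -2) gives a regular 24-gon of circumradius 3 (constant along its height); Taking the union: the regions partially overlap (shared area 3.70 mm²), so overlapping operands fuse into one piece — 2 connected regions; the sphere at (0.5, -2) does not reach this height (|z−center|=10.800 > r=10); Merging all regions: only the result so far is present, so the union is just that shape — 2 connected regions. The result has 2 disconnected regions.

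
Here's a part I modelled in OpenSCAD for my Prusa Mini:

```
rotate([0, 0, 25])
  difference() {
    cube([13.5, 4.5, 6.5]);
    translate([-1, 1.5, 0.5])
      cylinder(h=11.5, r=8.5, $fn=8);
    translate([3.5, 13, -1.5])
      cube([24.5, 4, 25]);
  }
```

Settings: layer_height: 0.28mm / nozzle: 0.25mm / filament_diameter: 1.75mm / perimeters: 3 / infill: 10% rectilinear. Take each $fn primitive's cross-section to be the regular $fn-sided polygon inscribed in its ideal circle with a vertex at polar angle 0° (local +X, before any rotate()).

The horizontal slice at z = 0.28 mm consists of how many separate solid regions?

At z = 0.28 mm: the cube (footprint 13.5×4.5) is included at this height; the cylinder at (-1, 1.5) is not intersected at this z (z outside [0.5, 12]); the 24.5×4 cube at (3.5, 13) contributes its full rectangle; After the difference (first − rest): starting from the 13.5×4.5 cube, the 24.5×4 cube at (3.5, 13) misses the remaining region (no effect) — 1 connected region; (rotated 25° about Z; rotation is an isometry so areas/perimeters/island counts are preserved). The result has 1 disconnected region.

1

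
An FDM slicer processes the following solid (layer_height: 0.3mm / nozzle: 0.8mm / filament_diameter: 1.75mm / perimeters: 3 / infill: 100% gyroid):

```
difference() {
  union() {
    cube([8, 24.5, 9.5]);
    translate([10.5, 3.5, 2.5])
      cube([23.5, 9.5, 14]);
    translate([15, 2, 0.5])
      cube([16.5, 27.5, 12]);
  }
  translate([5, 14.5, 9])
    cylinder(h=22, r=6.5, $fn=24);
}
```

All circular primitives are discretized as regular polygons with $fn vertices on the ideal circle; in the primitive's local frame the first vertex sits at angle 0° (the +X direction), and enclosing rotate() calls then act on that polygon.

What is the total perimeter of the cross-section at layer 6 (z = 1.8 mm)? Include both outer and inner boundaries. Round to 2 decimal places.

At z = 1.8 mm: the 8×24.5 cube contributes its full rectangle (perimeter 65.00 mm); the cube at (10.5, 3.5) is not intersected at this z (z outside [2.5, 16.5]); the cube at (15, 2) (footprint 16.5×27.5) is included at this height (perimeter 88.00 mm); Combining (union): the 2 present regions are separate (no shared area or edge), so areas and boundary lengths simply add and each stays a separate island — boundary = 153.00 mm; the cylinder at (5, 14.5) does not reach this height (z outside [9, 31]); Taking the first minus the rest: none of the subtracted shapes is present at this height, so that combined region is unchanged — boundary = 153.00 mm. Overall, the cross-section has 2 separate islands. Total boundary length (outer) = 153.00 mm.

153.00 mm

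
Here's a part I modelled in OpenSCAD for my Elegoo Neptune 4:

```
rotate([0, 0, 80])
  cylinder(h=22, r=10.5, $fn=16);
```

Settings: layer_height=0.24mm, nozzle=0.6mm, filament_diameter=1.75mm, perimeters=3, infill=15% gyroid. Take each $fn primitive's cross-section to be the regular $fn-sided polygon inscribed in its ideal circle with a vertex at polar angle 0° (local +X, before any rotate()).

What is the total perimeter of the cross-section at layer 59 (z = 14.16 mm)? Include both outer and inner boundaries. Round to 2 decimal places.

65.55 mm

At z = 14.16 mm: the r=10.5 cylinder gives a regular 16-gon of circumradius 10.5 (constant along its height) (perimeter = 2·16·10.500·sin(180°/16) = 65.55 mm); (rotated 80° about Z; rotation is an isometry so areas/perimeters/island counts are preserved). Overall, the cross-section is a single solid region. Total boundary length (outer) = 65.55 mm.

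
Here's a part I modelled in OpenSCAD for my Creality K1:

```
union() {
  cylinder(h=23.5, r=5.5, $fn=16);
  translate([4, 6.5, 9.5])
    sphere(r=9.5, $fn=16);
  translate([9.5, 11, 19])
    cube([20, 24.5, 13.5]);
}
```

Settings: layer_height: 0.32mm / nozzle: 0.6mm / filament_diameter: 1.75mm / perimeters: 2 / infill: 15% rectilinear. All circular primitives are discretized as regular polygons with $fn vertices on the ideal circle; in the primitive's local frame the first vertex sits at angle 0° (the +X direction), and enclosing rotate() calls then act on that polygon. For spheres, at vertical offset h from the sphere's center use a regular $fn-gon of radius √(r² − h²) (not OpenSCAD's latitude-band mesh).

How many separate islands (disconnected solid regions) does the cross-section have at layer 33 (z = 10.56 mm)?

At z = 10.56 mm: the cylinder: section is a regular 16-gon, circumradius r=5.5; the r=9.5 sphere at (4, 6.5) contributes a regular 16-gon of circumradius √(9.5²−1.06²) = 9.441; the cube at (9.5, 11) does not reach this height (z outside [19, 32.5]); Combining (union): the regions partially overlap (shared area 58.60 mm²), so overlapping operands fuse into one piece — 1 connected region. Overall, the cross-section is a single solid region. Island count = 1.

1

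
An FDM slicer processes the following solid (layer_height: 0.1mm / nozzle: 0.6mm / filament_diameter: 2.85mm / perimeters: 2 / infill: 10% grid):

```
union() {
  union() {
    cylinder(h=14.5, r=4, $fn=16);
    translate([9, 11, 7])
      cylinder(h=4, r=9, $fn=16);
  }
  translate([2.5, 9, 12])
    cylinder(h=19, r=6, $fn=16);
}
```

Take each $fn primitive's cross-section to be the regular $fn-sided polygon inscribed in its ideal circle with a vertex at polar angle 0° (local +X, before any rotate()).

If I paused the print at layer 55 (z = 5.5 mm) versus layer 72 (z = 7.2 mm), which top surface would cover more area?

Layer 55 (z = 5.5): the r=4 cylinder gives a regular 16-gon of circumradius 4 (constant along its height) (area = (16/2)·4.000²·sin(360°/16) = 48.98 mm²); the cylinder at (9, 11) does not reach this height (z outside [7, 11]); Combining (union): only the r=4 cylinder is present, so the union is just that shape — area = 48.98 mm²; the cylinder at (2.5, 9) does not reach this height (z outside [12, 31]); Merging all regions: only that combined region is present, so the union is just that shape — area = 48.98 mm². So its area = 48.98 mm². Layer 72 (z = 7.2): the r=4 cylinder gives a regular 16-gon of circumradius 4 (constant along its height) (area = (16/2)·4.000²·sin(360°/16) = 48.98 mm²); the r=9 cylinder at (9, 11) contributes a regular 16-gon of circumradius 9 (area = (16/2)·9.000²·sin(360°/16) = 247.98 mm²); Merging all regions: the 2 present regions are separate (no shared area or edge), so areas and boundary lengths simply add and each stays a separate island — area = 296.96 mm²; the cylinder at (2.5, 9) does not reach this height (z outside [12, 31]); Taking the union: only the result so far is present, so the union is just that shape — area = 296.96 mm². So its area = 296.96 mm². Layer 72 is larger (296.96 vs 48.98 mm²).

layer 72 (z = 7.2 mm)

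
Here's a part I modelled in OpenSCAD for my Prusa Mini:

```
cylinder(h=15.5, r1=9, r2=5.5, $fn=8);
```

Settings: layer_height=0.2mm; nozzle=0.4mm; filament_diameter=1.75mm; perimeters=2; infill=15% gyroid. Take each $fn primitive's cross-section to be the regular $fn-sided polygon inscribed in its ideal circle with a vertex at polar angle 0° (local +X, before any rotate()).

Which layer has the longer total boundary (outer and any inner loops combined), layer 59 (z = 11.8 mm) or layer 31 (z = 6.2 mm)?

Layer 59 (z = 11.8): the cone contributes a regular 8-gon of circumradius 6.335 (interpolated between r1=9 and r2=5.5 at t=0.761) (perimeter = 2·8·6.335·sin(180°/8) = 38.79 mm). So its perimeter = 38.79 mm. Layer 31 (z = 6.2): the cone contributes a regular 8-gon of circumradius 7.600 (interpolated between r1=9 and r2=5.5 at t=0.400) (perimeter = 2·8·7.600·sin(180°/8) = 46.53 mm). So its perimeter = 46.53 mm. Layer 31 is larger (46.53 vs 38.79 mm).

layer 31 (z = 6.2 mm)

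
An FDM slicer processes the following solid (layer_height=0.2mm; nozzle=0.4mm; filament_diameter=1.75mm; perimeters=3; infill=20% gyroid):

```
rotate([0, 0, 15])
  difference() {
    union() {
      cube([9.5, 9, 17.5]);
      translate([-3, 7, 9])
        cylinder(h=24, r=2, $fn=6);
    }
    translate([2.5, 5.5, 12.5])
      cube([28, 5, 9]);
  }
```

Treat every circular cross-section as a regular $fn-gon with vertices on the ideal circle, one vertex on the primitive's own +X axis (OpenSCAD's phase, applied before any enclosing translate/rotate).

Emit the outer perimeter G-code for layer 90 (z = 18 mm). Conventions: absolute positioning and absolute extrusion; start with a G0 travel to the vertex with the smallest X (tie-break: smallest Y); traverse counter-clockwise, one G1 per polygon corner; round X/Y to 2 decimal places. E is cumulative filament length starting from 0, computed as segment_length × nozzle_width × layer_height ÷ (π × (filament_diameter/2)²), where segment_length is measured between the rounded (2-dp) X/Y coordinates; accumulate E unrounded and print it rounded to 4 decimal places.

At z = 18 mm: the cube does not reach this height (z outside [0, 17.5]); the cylinder at (-3, 7): section is a regular 6-gon, circumradius r=2; Taking the union: only the r=2 cylinder at (-3, 7) is present, so the union is just that shape — 1 connected region; the 28×5 cube at (2.5, 5.5) contributes its full rectangle; Taking the first minus the rest: starting from the result so far, the 28×5 cube at (2.5, 5.5) misses the remaining region (no effect) — 1 connected region; (whole slice rotated 15° about Z — lengths, areas and connectivity unchanged). The outline is a single polygon with 6 vertices. Extrusion per mm of travel: 0.4 × 0.2 / (π × 0.875²) = 0.033260. Accumulating E over each segment gives final E = 0.3990.

G0 X-6.64 Y5.47 Z18.00
G1 X-5.23 Y4.05 E0.0666
G1 X-3.30 Y4.57 E0.1330
G1 X-2.78 Y6.50 E0.1995
G1 X-4.19 Y7.92 E0.2661
G1 X-6.12 Y7.40 E0.3326
G1 X-6.64 Y5.47 E0.3990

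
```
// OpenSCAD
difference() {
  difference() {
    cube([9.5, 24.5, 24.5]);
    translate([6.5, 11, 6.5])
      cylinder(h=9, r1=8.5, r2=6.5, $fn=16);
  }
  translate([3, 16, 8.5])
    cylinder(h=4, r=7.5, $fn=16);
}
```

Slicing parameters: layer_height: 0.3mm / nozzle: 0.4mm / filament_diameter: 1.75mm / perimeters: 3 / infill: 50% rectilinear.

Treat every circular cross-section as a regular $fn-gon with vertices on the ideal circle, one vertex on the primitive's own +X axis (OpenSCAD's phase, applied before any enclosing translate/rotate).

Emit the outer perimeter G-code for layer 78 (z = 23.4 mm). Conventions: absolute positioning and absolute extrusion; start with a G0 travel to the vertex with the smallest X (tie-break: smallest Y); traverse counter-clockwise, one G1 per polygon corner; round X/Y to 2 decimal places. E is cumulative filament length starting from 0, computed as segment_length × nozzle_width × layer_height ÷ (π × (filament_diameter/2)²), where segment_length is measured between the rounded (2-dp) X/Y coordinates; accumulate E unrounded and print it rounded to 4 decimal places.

At z = 23.4 mm: the 9.5×24.5 cube contributes its full rectangle; the cone at (6.5, 11) does not reach this height (z outside [6.5, 15.5]); Taking the first minus the rest: none of the subtracted shapes is present at this height, so the 9.5×24.5 cube is unchanged — 1 connected region; the cylinder at (3, 16) is absent (z outside [8.5, 12.5]); Taking the first minus the rest: none of the subtracted shapes is present at this height, so the result so far is unchanged — 1 connected region. The outline is a single polygon with 4 vertices. Extrusion per mm of travel: 0.4 × 0.3 / (π × 0.875²) = 0.049890. Accumulating E over each segment gives final E = 3.3925.

G0 X0.00 Y0.00 Z23.40
G1 X9.50 Y0.00 E0.4740
G1 X9.50 Y24.50 E1.6963
G1 X0.00 Y24.50 E2.1702
G1 X0.00 Y0.00 E3.3925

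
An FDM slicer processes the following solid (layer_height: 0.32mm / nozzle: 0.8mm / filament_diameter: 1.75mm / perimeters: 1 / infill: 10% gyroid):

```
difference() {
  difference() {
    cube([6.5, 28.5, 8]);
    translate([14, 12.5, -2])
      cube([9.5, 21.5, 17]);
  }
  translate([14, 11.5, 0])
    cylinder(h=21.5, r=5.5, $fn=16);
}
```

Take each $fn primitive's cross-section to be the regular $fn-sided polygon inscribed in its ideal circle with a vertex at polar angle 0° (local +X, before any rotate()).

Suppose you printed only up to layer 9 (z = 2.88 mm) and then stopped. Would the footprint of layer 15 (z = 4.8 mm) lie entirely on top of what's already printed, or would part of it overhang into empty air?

Compare the two slices. At z = 2.88: the cube (footprint 6.5×28.5) is included at this height (area 185.25 mm²); the cube at (14, 12.5) (footprint 9.5×21.5) is included at this height (area 204.25 mm²); Subtracting the remaining from the first: starting from the 6.5×28.5 cube (185.25 mm²), the 9.5×21.5 cube at (14, 12.5) misses the remaining region (no effect) — area = 185.25 mm²; the cylinder at (14, 11.5): section is a regular 16-gon, circumradius r=5.5 (area = (16/2)·5.500²·sin(360°/16) = 92.61 mm²); Subtracting the remaining from the first: starting from the result so far (185.25 mm²), the r=5.5 cylinder at (14, 11.5) misses the remaining region (no effect) — area = 185.25 mm². At z = 4.8: the cube (footprint 6.5×28.5) is included at this height (area 185.25 mm²); the cube at (14, 12.5) (footprint 9.5×21.5) is included at this height (area 204.25 mm²); Taking the first minus the rest: starting from the 6.5×28.5 cube (185.25 mm²), the 9.5×21.5 cube at (14, 12.5) misses the remaining region (no effect) — area = 185.25 mm²; the r=5.5 cylinder at (14, 11.5) contributes a regular 16-gon of circumradius 5.5 (area = (16/2)·5.500²·sin(360°/16) = 92.61 mm²); Taking the first minus the rest: starting from that combined region (185.25 mm²), the r=5.5 cylinder at (14, 11.5) misses the remaining region (no effect) — area = 185.25 mm². Checking containment: the cross-section at z = 4.8 is a subset of the cross-section at z = 2.88.

entirely on top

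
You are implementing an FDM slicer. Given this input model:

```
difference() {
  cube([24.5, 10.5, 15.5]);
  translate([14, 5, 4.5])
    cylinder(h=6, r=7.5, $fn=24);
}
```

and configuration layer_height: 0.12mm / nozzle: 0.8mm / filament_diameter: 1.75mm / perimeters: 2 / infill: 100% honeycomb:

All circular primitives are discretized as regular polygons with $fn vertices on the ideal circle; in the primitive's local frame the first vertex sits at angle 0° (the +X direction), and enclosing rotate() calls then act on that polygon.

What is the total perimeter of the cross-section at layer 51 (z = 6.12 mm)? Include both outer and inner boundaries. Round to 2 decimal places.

At z = 6.12 mm: the 24.5×10.5 cube contributes its full rectangle (perimeter 70.00 mm); the cylinder at (14, 5): section is a regular 24-gon, circumradius r=7.5 (perimeter = 2·24·7.500·sin(180°/24) = 46.99 mm); Taking the first minus the rest: starting from the 24.5×10.5 cube, the r=7.5 cylinder at (14, 5) partially overlaps it — only the 142.35 mm² overlap (of its 174.70 mm²) is removed, clipping the outline — boundary = 72.21 mm. Overall, the cross-section has 2 separate islands. Total boundary length (outer) = 72.21 mm.

72.21 mm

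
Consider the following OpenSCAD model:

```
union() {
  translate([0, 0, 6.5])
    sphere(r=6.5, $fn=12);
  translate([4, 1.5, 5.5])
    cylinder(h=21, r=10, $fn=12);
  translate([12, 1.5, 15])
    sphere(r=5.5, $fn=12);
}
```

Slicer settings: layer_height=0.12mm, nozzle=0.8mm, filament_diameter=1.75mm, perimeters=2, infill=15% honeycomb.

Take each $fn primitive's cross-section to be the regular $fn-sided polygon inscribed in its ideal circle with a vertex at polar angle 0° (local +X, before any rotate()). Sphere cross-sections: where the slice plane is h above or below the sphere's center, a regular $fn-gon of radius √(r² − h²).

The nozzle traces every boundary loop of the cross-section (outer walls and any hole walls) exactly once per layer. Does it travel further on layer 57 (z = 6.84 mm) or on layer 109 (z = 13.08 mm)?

Layer 57 (z = 6.84): the r=6.5 sphere slices to a regular 12-gon of circumradius 6.491 (√(r²−h²) with h=0.34 from center) (perimeter = 2·12·6.491·sin(180°/12) = 40.32 mm); the r=10 cylinder at (4, 1.5) contributes a regular 12-gon of circumradius 10 (perimeter = 2·12·10.000·sin(180°/12) = 62.12 mm); the sphere at (12, 1.5) is absent (|z−center|=8.160 > r=5.5); Taking the union: the regions partially overlap (shared area 120.81 mm²), so the edge portions inside another operand are dropped and the merged outline is re-measured after clipping — boundary = 62.89 mm. So its perimeter = 62.89 mm. Layer 109 (z = 13.08): the sphere is absent (|z−center|=6.580 > r=6.5); the r=10 cylinder at (4, 1.5) contributes a regular 12-gon of circumradius 10 (perimeter = 2·12·10.000·sin(180°/12) = 62.12 mm); the r=5.5 sphere at (12, 1.5) contributes a regular 12-gon of circumradius √(5.5²−1.92²) = 5.154 (perimeter = 2·12·5.154·sin(180°/12) = 32.01 mm); Merging all regions: the regions partially overlap (shared area 53.23 mm²), so the edge portions inside another operand are dropped and the merged outline is re-measured after clipping — boundary = 66.44 mm. So its perimeter = 66.44 mm. Layer 109 is larger (66.44 vs 62.89 mm).

layer 109 (z = 13.08 mm)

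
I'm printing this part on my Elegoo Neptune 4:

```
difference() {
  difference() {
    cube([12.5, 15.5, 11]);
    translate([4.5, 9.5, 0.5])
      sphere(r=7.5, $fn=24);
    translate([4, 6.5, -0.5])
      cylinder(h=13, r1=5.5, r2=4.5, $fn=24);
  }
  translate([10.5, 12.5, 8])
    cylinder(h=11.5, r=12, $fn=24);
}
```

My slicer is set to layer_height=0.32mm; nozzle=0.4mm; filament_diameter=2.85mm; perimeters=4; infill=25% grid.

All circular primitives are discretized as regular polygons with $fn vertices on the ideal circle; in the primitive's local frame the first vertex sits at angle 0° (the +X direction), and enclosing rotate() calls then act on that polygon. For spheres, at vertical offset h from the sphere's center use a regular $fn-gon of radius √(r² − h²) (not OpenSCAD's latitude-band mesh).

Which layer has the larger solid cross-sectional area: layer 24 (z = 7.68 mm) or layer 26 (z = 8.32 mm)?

layer 24 (z = 7.68 mm)

Layer 24 (z = 7.68): the 12.5×15.5 cube contributes its full rectangle (area 193.75 mm²); the sphere at (4.5, 9.5): section is a regular 24-gon, circumradius = √(r²−h²) = √(7.5²−7.18²) = 2.167 (area = (24/2)·2.167²·sin(360°/24) = 14.59 mm²); the cone at (4, 6.5): at t=0.629 of its height the radius interpolates to r₁+(r₂−r₁)t = 4.871, giving a regular 24-gon of that circumradius (area = (24/2)·4.871²·sin(360°/24) = 73.68 mm²); Taking the first minus the rest: starting from the 12.5×15.5 cube (193.75 mm²), the r=7.5 sphere at (4.5, 9.5) lies wholly inside it (removes its full 14.59 mm² and its 13.58 mm outline becomes a hole wall); the cone at (4, 6.5) partially overlaps it — only the 56.69 mm² overlap (of its 73.68 mm²) is removed, clipping the outline — area = 122.47 mm²; the cylinder at (10.5, 12.5) does not reach this height (z outside [8, 19.5]); Taking the first minus the rest: none of the subtracted shapes is present at this height, so the result so far is unchanged — area = 122.47 mm². So its area = 122.47 mm². Layer 26 (z = 8.32): the cube is present — its section is the full 12.5×15.5 rectangle (area 193.75 mm²); the sphere at (4.5, 9.5) does not reach this height (|z−center|=7.820 > r=7.5); the cone at (4, 6.5) (r1=5.5→r2=4.5) has section circumradius 4.822 here — a regular 24-gon (area = (24/2)·4.822²·sin(360°/24) = 72.20 mm²); After the difference (first − rest): starting from the 12.5×15.5 cube (193.75 mm²), the cone at (4, 6.5) partially overlaps it — only the 69.35 mm² overlap (of its 72.20 mm²) is removed, clipping the outline — area = 124.40 mm²; the r=12 cylinder at (10.5, 12.5) gives a regular 24-gon of circumradius 12 (constant along its height) (area = (24/2)·12.000²·sin(360°/24) = 447.24 mm²); Taking the first minus the rest: starting from that combined region (124.40 mm²), the r=12 cylinder at (10.5, 12.5) partially overlaps it — only the 106.47 mm² overlap (of its 447.24 mm²) is removed, clipping the outline — area = 17.93 mm². So its area = 17.93 mm². Layer 24 is larger (122.47 vs 17.93 mm²).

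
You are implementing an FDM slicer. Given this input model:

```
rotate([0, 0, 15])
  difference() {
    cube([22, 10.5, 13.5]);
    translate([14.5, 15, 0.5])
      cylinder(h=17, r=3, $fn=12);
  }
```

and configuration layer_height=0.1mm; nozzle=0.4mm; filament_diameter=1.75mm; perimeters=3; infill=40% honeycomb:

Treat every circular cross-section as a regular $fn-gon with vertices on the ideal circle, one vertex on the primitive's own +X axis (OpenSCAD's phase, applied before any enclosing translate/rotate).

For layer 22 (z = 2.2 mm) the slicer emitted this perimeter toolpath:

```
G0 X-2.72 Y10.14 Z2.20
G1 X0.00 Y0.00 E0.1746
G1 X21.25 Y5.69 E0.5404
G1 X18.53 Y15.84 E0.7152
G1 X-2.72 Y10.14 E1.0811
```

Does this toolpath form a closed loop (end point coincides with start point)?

Start point (G0): (-2.72, 10.14). End point (last G1): the path returns to the start — closed.

yes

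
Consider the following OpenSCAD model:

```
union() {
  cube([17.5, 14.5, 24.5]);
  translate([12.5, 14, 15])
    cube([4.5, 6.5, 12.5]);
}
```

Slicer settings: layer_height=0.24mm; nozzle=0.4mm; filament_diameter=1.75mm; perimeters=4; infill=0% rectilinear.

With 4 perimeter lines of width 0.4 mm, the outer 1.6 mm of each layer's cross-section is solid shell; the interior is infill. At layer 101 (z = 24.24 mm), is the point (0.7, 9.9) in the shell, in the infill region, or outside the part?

shell

At z = 24.24 mm: the cube is present — its section is the full 17.5×14.5 rectangle; the 4.5×6.5 cube at (12.5, 14) contributes its full rectangle; Merging all regions: the regions partially overlap (shared area 2.25 mm²), so overlapping operands fuse into one piece — 1 connected region. Overall, the cross-section is a single solid region. The nearest boundary edge runs (0.00, 0.00)→(0.00, 14.50); distance from the point to it = 0.70 mm. The point is inside the cross-section, 0.70 mm from the nearest boundary — within the 1.6 mm shell band (4 × 0.4).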